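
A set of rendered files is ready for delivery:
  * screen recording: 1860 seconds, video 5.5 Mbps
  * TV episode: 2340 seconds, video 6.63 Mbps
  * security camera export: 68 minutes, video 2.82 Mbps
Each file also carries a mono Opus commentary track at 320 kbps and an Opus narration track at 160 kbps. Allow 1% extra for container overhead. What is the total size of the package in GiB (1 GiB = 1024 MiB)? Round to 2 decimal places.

Audio total: 320 + 160 = 480 kbps = 0.480 Mbps.
screen recording: 5.980 Mbps × 1860 s × 1.01 = 11234.0 Mb
TV episode: 7.110 Mbps × 2340 s × 1.01 = 16803.8 Mb
security camera export: 3.300 Mbps × 4080 s × 1.01 = 13598.6 Mb
Total: 41636.4 Mb = 5204.6 MB.
= 4.847 GiB.

4.85 GiB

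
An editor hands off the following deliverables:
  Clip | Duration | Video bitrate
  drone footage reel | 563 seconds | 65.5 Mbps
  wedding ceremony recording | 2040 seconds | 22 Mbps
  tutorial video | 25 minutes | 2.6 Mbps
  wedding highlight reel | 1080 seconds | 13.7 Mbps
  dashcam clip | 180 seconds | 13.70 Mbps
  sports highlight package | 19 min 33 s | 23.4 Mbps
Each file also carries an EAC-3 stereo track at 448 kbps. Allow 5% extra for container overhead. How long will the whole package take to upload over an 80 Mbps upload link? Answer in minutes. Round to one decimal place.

Audio: 448 kbps = 0.448 Mbps.
drone footage reel: 65.948 Mbps × 563 s × 1.05 = 38985.2 Mb
wedding ceremony recording: 22.448 Mbps × 2040 s × 1.05 = 48083.6 Mb
tutorial video: 3.048 Mbps × 1500 s × 1.05 = 4800.6 Mb
wedding highlight reel: 14.148 Mbps × 1080 s × 1.05 = 16043.8 Mb
dashcam clip: 14.148 Mbps × 180 s × 1.05 = 2674.0 Mb
sports highlight package: 23.848 Mbps × 1173 s × 1.05 = 29372.4 Mb
Total: 139959.6 Mb = 17494.9 MB.
At 80 Mbps: 139959.6 / 80 = 1749 s ≈ 29.2 minutes.

29.2 minutes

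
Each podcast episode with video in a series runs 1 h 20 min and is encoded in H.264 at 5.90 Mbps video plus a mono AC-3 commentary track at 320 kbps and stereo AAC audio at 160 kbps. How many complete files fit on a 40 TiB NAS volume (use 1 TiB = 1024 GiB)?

1 h 20 min = 80 min = 4800 s
Audio total: 320 + 160 = 480 kbps = 0.480 Mbps.
Total bitrate: 6.380 Mbps.
Per item: 6.380 Mbps × 4800 s = 30,624 Mb = 3,828 MB.
Capacity: 40 TiB = 351,843,721 Mb; 11489.15 items → 11489 complete.

11489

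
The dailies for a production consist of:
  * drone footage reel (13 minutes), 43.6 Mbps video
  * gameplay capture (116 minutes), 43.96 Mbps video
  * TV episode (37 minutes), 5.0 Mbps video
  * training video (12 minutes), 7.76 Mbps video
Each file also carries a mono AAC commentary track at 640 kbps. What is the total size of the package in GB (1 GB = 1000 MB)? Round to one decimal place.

Audio: 640 kbps = 0.640 Mbps.
drone footage reel: 44.240 Mbps × 780 s = 34507.2 Mb
gameplay capture: 44.600 Mbps × 6960 s = 310416.0 Mb
TV episode: 5.640 Mbps × 2220 s = 12520.8 Mb
training video: 8.400 Mbps × 720 s = 6048.0 Mb
Total: 363492.0 Mb = 45436.5 MB.
= 45.44 GB.

45.4 GB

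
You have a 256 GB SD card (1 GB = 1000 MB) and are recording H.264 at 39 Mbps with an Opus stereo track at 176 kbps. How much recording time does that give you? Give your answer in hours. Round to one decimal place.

14.5 hours

Audio: 176 kbps = 0.176 Mbps.
Total bitrate: 39 + 0.176 = 39.176 Mbps.
Capacity: 256 GB = 2,048,000 Mb.
Recording time: 2,048,000 / 39.176 = 52,277 s ≈ 14.5 hours.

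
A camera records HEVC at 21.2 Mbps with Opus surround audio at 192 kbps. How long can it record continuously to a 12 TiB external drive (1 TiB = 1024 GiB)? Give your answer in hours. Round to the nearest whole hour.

1371 hours

Audio: 192 kbps = 0.192 Mbps.
Total bitrate: 21.2 + 0.192 = 21.392 Mbps.
Capacity: 12 TiB = 105,553,116 Mb.
Recording time: 105,553,116 / 21.392 = 4,934,233 s ≈ 1,371 hours.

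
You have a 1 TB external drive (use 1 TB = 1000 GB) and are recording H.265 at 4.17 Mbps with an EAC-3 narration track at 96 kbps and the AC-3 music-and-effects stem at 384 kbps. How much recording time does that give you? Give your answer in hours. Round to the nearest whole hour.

Audio total: 96 + 384 = 480 kbps = 0.480 Mbps.
Total bitrate: 4.17 + 0.480 = 4.650 Mbps.
Capacity: 1 TB = 8,000,000 Mb.
Recording time: 8,000,000 / 4.650 = 1,720,430 s ≈ 478 hours.

478 hours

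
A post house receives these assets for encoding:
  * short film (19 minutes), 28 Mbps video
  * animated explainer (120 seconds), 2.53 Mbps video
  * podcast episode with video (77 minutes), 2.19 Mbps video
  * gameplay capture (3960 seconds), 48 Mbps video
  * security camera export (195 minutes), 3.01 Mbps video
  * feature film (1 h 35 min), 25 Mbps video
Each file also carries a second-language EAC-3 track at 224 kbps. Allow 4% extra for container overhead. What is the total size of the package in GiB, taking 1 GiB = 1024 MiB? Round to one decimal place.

Audio: 224 kbps = 0.224 Mbps.
short film: 28.224 Mbps × 1140 s × 1.04 = 33462.4 Mb
animated explainer: 2.754 Mbps × 120 s × 1.04 = 343.7 Mb
podcast episode with video: 2.414 Mbps × 4620 s × 1.04 = 11598.8 Mb
gameplay capture: 48.224 Mbps × 3960 s × 1.04 = 198605.7 Mb
security camera export: 3.234 Mbps × 11700 s × 1.04 = 39351.3 Mb
feature film: 25.224 Mbps × 5700 s × 1.04 = 149527.9 Mb
Total: 432889.8 Mb = 54111.2 MB.
= 50.40 GiB.

50.4 GiB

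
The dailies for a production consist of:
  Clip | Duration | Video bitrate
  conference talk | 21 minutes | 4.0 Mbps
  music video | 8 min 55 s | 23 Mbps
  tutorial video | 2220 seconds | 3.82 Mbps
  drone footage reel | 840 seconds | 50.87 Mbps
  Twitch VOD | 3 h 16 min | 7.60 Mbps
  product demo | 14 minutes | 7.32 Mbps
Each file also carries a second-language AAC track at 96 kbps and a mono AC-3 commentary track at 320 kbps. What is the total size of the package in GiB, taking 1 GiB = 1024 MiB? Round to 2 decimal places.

19.95 GiB

Audio total: 96 + 320 = 416 kbps = 0.416 Mbps.
conference talk: 4.416 Mbps × 1260 s = 5564.2 Mb
music video: 23.416 Mbps × 535 s = 12527.6 Mb
tutorial video: 4.236 Mbps × 2220 s = 9403.9 Mb
drone footage reel: 51.286 Mbps × 840 s = 43080.2 Mb
Twitch VOD: 8.016 Mbps × 11760 s = 94268.2 Mb
product demo: 7.736 Mbps × 840 s = 6498.2 Mb
Total: 171342.3 Mb = 21417.8 MB.
= 19.95 GiB.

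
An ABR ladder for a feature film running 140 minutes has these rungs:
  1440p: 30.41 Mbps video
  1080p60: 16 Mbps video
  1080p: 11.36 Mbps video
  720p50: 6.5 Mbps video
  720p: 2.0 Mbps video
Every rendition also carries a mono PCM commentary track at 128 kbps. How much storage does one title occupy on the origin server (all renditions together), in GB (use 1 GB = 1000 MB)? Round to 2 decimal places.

70.26 GB

140 min = 8400 s
Audio: 128 kbps = 0.128 Mbps.
Sum of rendition bitrates: (30.41+0.128) + (16+0.128) + (11.36+0.128) + (6.5+0.128) + (2.0+0.128) = 66.910 Mbps.
× 8400 s = 562,044 Mb = 70,256 MB = 70.26 GB.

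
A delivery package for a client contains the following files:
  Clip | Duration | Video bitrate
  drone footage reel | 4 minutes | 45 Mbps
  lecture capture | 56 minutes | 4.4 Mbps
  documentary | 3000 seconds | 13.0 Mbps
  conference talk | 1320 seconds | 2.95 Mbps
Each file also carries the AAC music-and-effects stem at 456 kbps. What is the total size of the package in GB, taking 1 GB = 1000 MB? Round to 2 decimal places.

9.01 GB

Audio: 456 kbps = 0.456 Mbps.
drone footage reel: 45.456 Mbps × 240 s = 10909.4 Mb
lecture capture: 4.856 Mbps × 3360 s = 16316.2 Mb
documentary: 13.456 Mbps × 3000 s = 40368.0 Mb
conference talk: 3.406 Mbps × 1320 s = 4495.9 Mb
Total: 72089.5 Mb = 9011.2 MB.
= 9.011 GB.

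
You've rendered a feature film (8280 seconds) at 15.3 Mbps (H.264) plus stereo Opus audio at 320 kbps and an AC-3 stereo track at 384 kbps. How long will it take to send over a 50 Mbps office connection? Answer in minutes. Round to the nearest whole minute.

44 minutes

Audio total: 320 + 384 = 704 kbps = 0.704 Mbps.
Total bitrate: 16.004 Mbps.
File: 16.004 Mbps × 8280 s = 132513.1 Mb.
At 50 Mbps: 132513.1 / 50 = 2650.3 s ≈ 44.2 minutes.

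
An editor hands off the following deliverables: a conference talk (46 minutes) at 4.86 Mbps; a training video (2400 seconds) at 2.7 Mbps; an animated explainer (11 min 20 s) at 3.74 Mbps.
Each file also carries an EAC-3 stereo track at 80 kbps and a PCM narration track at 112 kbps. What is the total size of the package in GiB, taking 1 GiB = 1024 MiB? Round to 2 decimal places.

Audio total: 80 + 112 = 192 kbps = 0.192 Mbps.
conference talk: 5.052 Mbps × 2760 s = 13943.5 Mb
training video: 2.892 Mbps × 2400 s = 6940.8 Mb
animated explainer: 3.932 Mbps × 680 s = 2673.8 Mb
Total: 23558.1 Mb = 2944.8 MB.
= 2.743 GiB.

2.74 GiB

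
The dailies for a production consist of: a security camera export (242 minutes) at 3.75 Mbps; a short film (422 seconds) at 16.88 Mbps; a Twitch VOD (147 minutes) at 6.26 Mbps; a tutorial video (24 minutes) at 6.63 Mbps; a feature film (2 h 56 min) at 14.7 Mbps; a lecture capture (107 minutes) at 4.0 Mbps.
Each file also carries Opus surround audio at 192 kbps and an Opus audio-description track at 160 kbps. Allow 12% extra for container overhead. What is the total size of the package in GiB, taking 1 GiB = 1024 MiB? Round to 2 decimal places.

Audio total: 192 + 160 = 352 kbps = 0.352 Mbps.
security camera export: 4.102 Mbps × 14520 s × 1.12 = 66708.4 Mb
short film: 17.232 Mbps × 422 s × 1.12 = 8144.5 Mb
Twitch VOD: 6.612 Mbps × 8820 s × 1.12 = 65316.0 Mb
tutorial video: 6.982 Mbps × 1440 s × 1.12 = 11260.6 Mb
feature film: 15.052 Mbps × 10560 s × 1.12 = 178023.0 Mb
lecture capture: 4.352 Mbps × 6420 s × 1.12 = 31292.6 Mb
Total: 360745.1 Mb = 45093.1 MB.
= 42.00 GiB.

42.00 GiB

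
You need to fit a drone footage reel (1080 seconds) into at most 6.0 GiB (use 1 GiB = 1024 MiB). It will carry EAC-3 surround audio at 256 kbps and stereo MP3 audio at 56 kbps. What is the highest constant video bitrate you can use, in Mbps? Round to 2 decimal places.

Budget: 6.0 GiB = 51539.6 Mb.
Total bitrate budget: 51539.6 Mb / 1080 s = 47.722 Mbps.
Audio total: 256 + 56 = 312 kbps = 0.312 Mbps.
Video: 47.722 − 0.312 = 47.410 Mbps.

47.41 Mbps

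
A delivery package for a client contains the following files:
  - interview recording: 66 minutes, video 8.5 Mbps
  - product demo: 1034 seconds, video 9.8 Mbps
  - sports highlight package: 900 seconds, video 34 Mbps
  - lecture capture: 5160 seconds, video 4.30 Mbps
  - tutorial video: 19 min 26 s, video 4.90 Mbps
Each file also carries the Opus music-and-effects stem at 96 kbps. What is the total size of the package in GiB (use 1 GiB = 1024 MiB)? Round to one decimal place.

12.0 GiB

Audio: 96 kbps = 0.096 Mbps.
interview recording: 8.596 Mbps × 3960 s = 34040.2 Mb
product demo: 9.896 Mbps × 1034 s = 10232.5 Mb
sports highlight package: 34.096 Mbps × 900 s = 30686.4 Mb
lecture capture: 4.396 Mbps × 5160 s = 22683.4 Mb
tutorial video: 4.996 Mbps × 1166 s = 5825.3 Mb
Total: 103467.7 Mb = 12933.5 MB.
= 12.05 GiB.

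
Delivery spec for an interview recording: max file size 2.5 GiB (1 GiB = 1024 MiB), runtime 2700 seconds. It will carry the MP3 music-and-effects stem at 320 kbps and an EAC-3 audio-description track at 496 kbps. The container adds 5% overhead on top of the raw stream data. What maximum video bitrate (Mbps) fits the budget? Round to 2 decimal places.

Budget: 2.5 GiB = 21474.8 Mb.
Stream payload after overhead: 21474.8 / 1.05 = 20452.2 Mb.
Total bitrate budget: 20452.2 Mb / 2700 s = 7.575 Mbps.
Audio total: 320 + 496 = 816 kbps = 0.816 Mbps.
Video: 7.575 − 0.816 = 6.759 Mbps.

6.76 Mbps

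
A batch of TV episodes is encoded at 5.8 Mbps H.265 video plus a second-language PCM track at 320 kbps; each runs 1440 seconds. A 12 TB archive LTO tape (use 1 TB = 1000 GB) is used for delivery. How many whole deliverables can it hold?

10893

Audio: 320 kbps = 0.320 Mbps.
Total bitrate: 6.120 Mbps.
Per item: 6.120 Mbps × 1440 s = 8,813 Mb = 1,102 MB.
Capacity: 12 TB = 96,000,000 Mb; 10893.25 items → 10893 complete.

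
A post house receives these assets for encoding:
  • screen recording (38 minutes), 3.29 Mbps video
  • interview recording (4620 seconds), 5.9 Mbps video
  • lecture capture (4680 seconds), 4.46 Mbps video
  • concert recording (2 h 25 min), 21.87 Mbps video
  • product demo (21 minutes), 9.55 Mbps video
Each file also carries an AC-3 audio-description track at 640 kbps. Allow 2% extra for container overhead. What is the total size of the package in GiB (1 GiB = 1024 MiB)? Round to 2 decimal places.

Audio: 640 kbps = 0.640 Mbps.
screen recording: 3.930 Mbps × 2280 s × 1.02 = 9139.6 Mb
interview recording: 6.540 Mbps × 4620 s × 1.02 = 30819.1 Mb
lecture capture: 5.100 Mbps × 4680 s × 1.02 = 24345.4 Mb
concert recording: 22.510 Mbps × 8700 s × 1.02 = 199753.7 Mb
product demo: 10.190 Mbps × 1260 s × 1.02 = 13096.2 Mb
Total: 277154.0 Mb = 34644.2 MB.
= 32.26 GiB.

32.26 GiB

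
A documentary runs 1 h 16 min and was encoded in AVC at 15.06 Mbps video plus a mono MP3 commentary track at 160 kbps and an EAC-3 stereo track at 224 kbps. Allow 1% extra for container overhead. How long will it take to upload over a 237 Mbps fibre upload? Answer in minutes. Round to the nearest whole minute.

5 minutes

1 h 16 min = 76 min = 4560 s
Audio total: 160 + 224 = 384 kbps = 0.384 Mbps.
Total bitrate: 15.444 Mbps.
File: 15.444 Mbps × 4560 s = 70424.6 Mb.
With 1% container overhead: ×1.01. → 71128.9 Mb.
At 237 Mbps: 71128.9 / 237 = 300.1 s ≈ 5 minutes.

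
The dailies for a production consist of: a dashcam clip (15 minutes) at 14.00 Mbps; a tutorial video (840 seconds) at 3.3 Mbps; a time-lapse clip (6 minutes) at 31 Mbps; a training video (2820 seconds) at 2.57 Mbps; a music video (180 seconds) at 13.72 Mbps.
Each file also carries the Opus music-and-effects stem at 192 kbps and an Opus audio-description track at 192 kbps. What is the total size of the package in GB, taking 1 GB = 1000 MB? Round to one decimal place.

Audio total: 192 + 192 = 384 kbps = 0.384 Mbps.
dashcam clip: 14.384 Mbps × 900 s = 12945.6 Mb
tutorial video: 3.684 Mbps × 840 s = 3094.6 Mb
time-lapse clip: 31.384 Mbps × 360 s = 11298.2 Mb
training video: 2.954 Mbps × 2820 s = 8330.3 Mb
music video: 14.104 Mbps × 180 s = 2538.7 Mb
Total: 38207.4 Mb = 4775.9 MB.
= 4.776 GB.

4.8 GB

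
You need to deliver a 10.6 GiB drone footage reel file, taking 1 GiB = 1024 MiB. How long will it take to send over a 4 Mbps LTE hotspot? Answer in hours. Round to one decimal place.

File: 10.6 GiB = 91053.3 Mb.
At 4 Mbps: 91053.3 / 4 = 22763.3 s ≈ 6.32 hours.

6.3 hours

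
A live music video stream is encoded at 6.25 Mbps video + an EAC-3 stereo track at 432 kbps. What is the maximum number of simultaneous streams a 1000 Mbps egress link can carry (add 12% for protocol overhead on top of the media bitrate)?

Audio: 432 kbps = 0.432 Mbps.
Per-viewer media rate: 6.682 Mbps.
On the wire with 12% overhead: 7.484 Mbps.
1000 Mbps = 1,000 Mbps; 1,000 / 7.484 = 133.62 → 133 viewers.

133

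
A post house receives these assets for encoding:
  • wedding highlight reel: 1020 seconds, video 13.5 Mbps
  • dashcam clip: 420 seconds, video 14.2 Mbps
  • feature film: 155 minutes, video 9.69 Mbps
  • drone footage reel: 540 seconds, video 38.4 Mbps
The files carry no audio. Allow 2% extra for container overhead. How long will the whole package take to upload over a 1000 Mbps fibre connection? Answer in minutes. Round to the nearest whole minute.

2 minutes

wedding highlight reel: 13.500 Mbps × 1020 s × 1.02 = 14045.4 Mb
dashcam clip: 14.200 Mbps × 420 s × 1.02 = 6083.3 Mb
feature film: 9.690 Mbps × 9300 s × 1.02 = 91919.3 Mb
drone footage reel: 38.400 Mbps × 540 s × 1.02 = 21150.7 Mb
Total: 133198.7 Mb = 16649.8 MB.
At 1000 Mbps: 133198.7 / 1000 = 133 s ≈ 2.22 minutes.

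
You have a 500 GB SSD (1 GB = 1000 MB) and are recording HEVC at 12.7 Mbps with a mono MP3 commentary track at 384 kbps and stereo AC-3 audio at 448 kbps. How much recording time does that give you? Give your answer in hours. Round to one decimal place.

Audio total: 384 + 448 = 832 kbps = 0.832 Mbps.
Total bitrate: 12.7 + 0.832 = 13.532 Mbps.
Capacity: 500 GB = 4,000,000 Mb.
Recording time: 4,000,000 / 13.532 = 295,596 s ≈ 82.1 hours.

82.1 hours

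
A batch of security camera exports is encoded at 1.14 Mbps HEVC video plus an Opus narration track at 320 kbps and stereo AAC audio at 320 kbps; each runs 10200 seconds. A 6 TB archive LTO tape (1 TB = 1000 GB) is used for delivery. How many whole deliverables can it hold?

Audio total: 320 + 320 = 640 kbps = 0.640 Mbps.
Total bitrate: 1.780 Mbps.
Per item: 1.780 Mbps × 10200 s = 18,156 Mb = 2,270 MB.
Capacity: 6 TB = 48,000,000 Mb; 2643.75 items → 2643 complete.

2643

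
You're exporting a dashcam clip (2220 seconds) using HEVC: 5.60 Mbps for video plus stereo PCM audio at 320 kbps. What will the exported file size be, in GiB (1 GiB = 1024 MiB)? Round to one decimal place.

Audio: 320 kbps = 0.320 Mbps.
Total bitrate: 5.60 + 0.320 = 5.920 Mbps.
Stream data: 5.920 Mbps × 2220 s = 13142.4 Mb.
13,142 Mb = 1,642,800,000 bytes ÷ 1,073,741,824 = 1.530 GiB.

1.5 GiB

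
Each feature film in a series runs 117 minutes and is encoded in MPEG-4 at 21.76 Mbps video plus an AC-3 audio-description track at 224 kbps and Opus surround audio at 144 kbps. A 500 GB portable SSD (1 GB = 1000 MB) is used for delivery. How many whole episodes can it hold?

25

117 min = 7020 s
Audio total: 224 + 144 = 368 kbps = 0.368 Mbps.
Total bitrate: 22.128 Mbps.
Per item: 22.128 Mbps × 7020 s = 155,339 Mb = 19,417 MB.
Capacity: 500 GB = 4,000,000 Mb; 25.75 items → 25 complete.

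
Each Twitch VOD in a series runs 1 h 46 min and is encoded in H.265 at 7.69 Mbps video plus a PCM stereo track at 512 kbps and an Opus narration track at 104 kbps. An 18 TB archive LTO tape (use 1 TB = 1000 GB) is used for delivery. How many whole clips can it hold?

1 h 46 min = 106 min = 6360 s
Audio total: 512 + 104 = 616 kbps = 0.616 Mbps.
Total bitrate: 8.306 Mbps.
Per item: 8.306 Mbps × 6360 s = 52,826 Mb = 6,603 MB.
Capacity: 18 TB = 144,000,000 Mb; 2725.92 items → 2725 complete.

2725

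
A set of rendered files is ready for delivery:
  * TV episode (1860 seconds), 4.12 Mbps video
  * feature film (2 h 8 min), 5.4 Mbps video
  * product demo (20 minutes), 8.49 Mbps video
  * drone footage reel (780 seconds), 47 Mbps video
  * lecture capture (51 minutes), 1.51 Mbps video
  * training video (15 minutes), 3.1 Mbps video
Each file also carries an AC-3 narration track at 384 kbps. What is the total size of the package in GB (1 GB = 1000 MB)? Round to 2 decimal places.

13.67 GB

Audio: 384 kbps = 0.384 Mbps.
TV episode: 4.504 Mbps × 1860 s = 8377.4 Mb
feature film: 5.784 Mbps × 7680 s = 44421.1 Mb
product demo: 8.874 Mbps × 1200 s = 10648.8 Mb
drone footage reel: 47.384 Mbps × 780 s = 36959.5 Mb
lecture capture: 1.894 Mbps × 3060 s = 5795.6 Mb
training video: 3.484 Mbps × 900 s = 3135.6 Mb
Total: 109338.1 Mb = 13667.3 MB.
= 13.67 GB.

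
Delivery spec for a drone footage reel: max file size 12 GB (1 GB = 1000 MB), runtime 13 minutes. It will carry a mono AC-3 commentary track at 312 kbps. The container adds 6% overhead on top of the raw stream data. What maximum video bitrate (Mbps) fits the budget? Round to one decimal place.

Budget: 12 GB = 96000.0 Mb.
Stream payload after overhead: 96000.0 / 1.06 = 90566.0 Mb.
13 min = 780 s
Total bitrate budget: 90566.0 Mb / 780 s = 116.110 Mbps.
Audio: 312 kbps = 0.312 Mbps.
Video: 116.110 − 0.312 = 115.798 Mbps.

115.8 Mbps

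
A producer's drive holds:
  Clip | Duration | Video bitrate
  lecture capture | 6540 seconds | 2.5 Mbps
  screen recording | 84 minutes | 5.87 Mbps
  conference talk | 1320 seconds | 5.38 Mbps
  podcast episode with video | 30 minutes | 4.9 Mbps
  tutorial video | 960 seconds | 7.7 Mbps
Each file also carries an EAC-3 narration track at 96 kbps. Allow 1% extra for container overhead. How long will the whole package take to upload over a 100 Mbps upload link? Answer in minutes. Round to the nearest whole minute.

Audio: 96 kbps = 0.096 Mbps.
lecture capture: 2.596 Mbps × 6540 s × 1.01 = 17147.6 Mb
screen recording: 5.966 Mbps × 5040 s × 1.01 = 30369.3 Mb
conference talk: 5.476 Mbps × 1320 s × 1.01 = 7300.6 Mb
podcast episode with video: 4.996 Mbps × 1800 s × 1.01 = 9082.7 Mb
tutorial video: 7.796 Mbps × 960 s × 1.01 = 7559.0 Mb
Total: 71459.3 Mb = 8932.4 MB.
At 100 Mbps: 71459.3 / 100 = 715 s ≈ 11.9 minutes.

12 minutes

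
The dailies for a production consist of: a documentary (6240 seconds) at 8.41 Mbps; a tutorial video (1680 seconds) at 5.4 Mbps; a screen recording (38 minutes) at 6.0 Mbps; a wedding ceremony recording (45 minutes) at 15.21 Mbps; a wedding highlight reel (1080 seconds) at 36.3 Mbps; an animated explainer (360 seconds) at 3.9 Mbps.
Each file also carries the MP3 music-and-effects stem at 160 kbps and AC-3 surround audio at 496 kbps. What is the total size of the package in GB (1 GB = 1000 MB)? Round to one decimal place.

Audio total: 160 + 496 = 656 kbps = 0.656 Mbps.
documentary: 9.066 Mbps × 6240 s = 56571.8 Mb
tutorial video: 6.056 Mbps × 1680 s = 10174.1 Mb
screen recording: 6.656 Mbps × 2280 s = 15175.7 Mb
wedding ceremony recording: 15.866 Mbps × 2700 s = 42838.2 Mb
wedding highlight reel: 36.956 Mbps × 1080 s = 39912.5 Mb
animated explainer: 4.556 Mbps × 360 s = 1640.2 Mb
Total: 166312.4 Mb = 20789.1 MB.
= 20.79 GB.

20.8 GB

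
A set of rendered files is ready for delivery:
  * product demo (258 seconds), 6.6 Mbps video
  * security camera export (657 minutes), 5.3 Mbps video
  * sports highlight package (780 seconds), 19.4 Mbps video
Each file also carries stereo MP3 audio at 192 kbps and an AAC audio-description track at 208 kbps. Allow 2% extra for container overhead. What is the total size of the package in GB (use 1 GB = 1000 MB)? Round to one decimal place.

30.8 GB

Audio total: 192 + 208 = 400 kbps = 0.400 Mbps.
product demo: 7.000 Mbps × 258 s × 1.02 = 1842.1 Mb
security camera export: 5.700 Mbps × 39420 s × 1.02 = 229187.9 Mb
sports highlight package: 19.800 Mbps × 780 s × 1.02 = 15752.9 Mb
Total: 246782.9 Mb = 30847.9 MB.
= 30.85 GB.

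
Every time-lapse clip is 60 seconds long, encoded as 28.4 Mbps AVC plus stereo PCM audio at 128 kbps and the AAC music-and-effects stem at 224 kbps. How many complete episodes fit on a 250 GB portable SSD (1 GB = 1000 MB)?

Audio total: 128 + 224 = 352 kbps = 0.352 Mbps.
Total bitrate: 28.752 Mbps.
Per item: 28.752 Mbps × 60 s = 1,725 Mb = 215.6 MB.
Capacity: 250 GB = 2,000,000 Mb; 1159.34 items → 1159 complete.

1159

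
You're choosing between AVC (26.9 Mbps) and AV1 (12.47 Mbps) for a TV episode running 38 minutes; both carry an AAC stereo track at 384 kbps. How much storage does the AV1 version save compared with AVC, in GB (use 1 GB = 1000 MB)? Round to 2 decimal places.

4.11 GB

38 min = 2280 s
Audio: 384 kbps = 0.384 Mbps.
AVC: 27.284 Mbps × 2280 s = 62207.5 Mb = 7.776 GB.
AV1: 12.854 Mbps × 2280 s = 29307.1 Mb = 3.663 GB.
Saving: 7.776 − 3.663 = 4.113 GB.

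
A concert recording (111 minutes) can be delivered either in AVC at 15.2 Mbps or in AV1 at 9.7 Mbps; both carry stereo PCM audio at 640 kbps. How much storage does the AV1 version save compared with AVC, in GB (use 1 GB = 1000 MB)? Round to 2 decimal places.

4.58 GB

111 min = 6660 s
Audio: 640 kbps = 0.640 Mbps.
AVC: 15.840 Mbps × 6660 s = 105494.4 Mb = 13.187 GB.
AV1: 10.340 Mbps × 6660 s = 68864.4 Mb = 8.608 GB.
Saving: 13.187 − 8.608 = 4.579 GB.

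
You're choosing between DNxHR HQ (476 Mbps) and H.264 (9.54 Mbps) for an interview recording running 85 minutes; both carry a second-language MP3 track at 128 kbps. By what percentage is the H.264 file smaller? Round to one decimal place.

98.0%

85 min = 5100 s
Audio: 128 kbps = 0.128 Mbps.
DNxHR HQ: 476.128 Mbps × 5100 s = 2428252.8 Mb = 282.686 GiB.
H.264: 9.668 Mbps × 5100 s = 49306.8 Mb = 5.740 GiB.
Reduction: (1 − 5.740/282.686) × 100 = 97.97%.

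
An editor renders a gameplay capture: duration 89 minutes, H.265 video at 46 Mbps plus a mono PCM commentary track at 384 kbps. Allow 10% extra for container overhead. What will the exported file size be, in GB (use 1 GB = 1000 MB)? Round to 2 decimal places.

34.06 GB

89 min = 5340 s
Audio: 384 kbps = 0.384 Mbps.
Total bitrate: 46 + 0.384 = 46.384 Mbps.
Stream data: 46.384 Mbps × 5340 s = 247690.6 Mb.
With 10% container overhead: ×1.10.
272,460 Mb ÷ 8 = 34,057 MB → 34.06 GB.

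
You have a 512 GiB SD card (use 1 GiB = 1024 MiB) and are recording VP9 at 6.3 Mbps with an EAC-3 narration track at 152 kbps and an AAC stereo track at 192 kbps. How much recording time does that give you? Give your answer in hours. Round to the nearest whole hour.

184 hours

Audio total: 152 + 192 = 344 kbps = 0.344 Mbps.
Total bitrate: 6.3 + 0.344 = 6.644 Mbps.
Capacity: 512 GiB = 4,398,047 Mb.
Recording time: 4,398,047 / 6.644 = 661,958 s ≈ 184 hours.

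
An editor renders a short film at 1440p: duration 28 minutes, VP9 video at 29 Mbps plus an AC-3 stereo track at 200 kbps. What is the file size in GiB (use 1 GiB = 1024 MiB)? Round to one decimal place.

5.7 GiB

28 min = 1680 s
Audio: 200 kbps = 0.200 Mbps.
Total bitrate: 29 + 0.200 = 29.200 Mbps.
Stream data: 29.200 Mbps × 1680 s = 49056.0 Mb.
49,056 Mb = 6,132,000,000 bytes ÷ 1,073,741,824 = 5.711 GiB.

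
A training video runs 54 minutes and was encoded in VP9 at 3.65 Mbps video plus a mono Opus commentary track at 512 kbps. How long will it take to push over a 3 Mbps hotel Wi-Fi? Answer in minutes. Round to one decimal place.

74.9 minutes

54 min = 3240 s
Audio: 512 kbps = 0.512 Mbps.
Total bitrate: 4.162 Mbps.
File: 4.162 Mbps × 3240 s = 13484.9 Mb.
At 3 Mbps: 13484.9 / 3 = 4495.0 s ≈ 74.9 minutes.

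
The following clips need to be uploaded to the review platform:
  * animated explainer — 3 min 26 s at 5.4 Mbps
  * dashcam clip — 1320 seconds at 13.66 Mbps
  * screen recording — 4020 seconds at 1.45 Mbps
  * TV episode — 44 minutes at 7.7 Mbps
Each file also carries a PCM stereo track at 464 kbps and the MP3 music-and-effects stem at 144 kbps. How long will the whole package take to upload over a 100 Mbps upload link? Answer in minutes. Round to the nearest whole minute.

8 minutes

Audio total: 464 + 144 = 608 kbps = 0.608 Mbps.
animated explainer: 6.008 Mbps × 206 s = 1237.6 Mb
dashcam clip: 14.268 Mbps × 1320 s = 18833.8 Mb
screen recording: 2.058 Mbps × 4020 s = 8273.2 Mb
TV episode: 8.308 Mbps × 2640 s = 21933.1 Mb
Total: 50277.7 Mb = 6284.7 MB.
At 100 Mbps: 50277.7 / 100 = 503 s ≈ 8.38 minutes.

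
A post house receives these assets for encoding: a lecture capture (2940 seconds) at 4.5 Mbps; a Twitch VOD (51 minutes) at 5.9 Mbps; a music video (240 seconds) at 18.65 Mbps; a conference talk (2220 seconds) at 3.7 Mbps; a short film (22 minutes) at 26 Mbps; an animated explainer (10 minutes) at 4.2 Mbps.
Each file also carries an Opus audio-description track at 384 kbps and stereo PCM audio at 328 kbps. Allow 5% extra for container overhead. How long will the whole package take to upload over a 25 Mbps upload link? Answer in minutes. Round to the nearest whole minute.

62 minutes

Audio total: 384 + 328 = 712 kbps = 0.712 Mbps.
lecture capture: 5.212 Mbps × 2940 s × 1.05 = 16089.4 Mb
Twitch VOD: 6.612 Mbps × 3060 s × 1.05 = 21244.4 Mb
music video: 19.362 Mbps × 240 s × 1.05 = 4879.2 Mb
conference talk: 4.412 Mbps × 2220 s × 1.05 = 10284.4 Mb
short film: 26.712 Mbps × 1320 s × 1.05 = 37022.8 Mb
animated explainer: 4.912 Mbps × 600 s × 1.05 = 3094.6 Mb
Total: 92614.8 Mb = 11576.8 MB.
At 25 Mbps: 92614.8 / 25 = 3705 s ≈ 61.7 minutes.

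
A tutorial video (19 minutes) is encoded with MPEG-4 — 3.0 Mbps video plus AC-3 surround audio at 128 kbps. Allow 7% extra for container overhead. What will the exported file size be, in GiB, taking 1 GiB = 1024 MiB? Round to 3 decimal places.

19 min = 1140 s
Audio: 128 kbps = 0.128 Mbps.
Total bitrate: 3.0 + 0.128 = 3.128 Mbps.
Stream data: 3.128 Mbps × 1140 s = 3565.9 Mb.
With 7% container overhead: ×1.07.
3,816 Mb = 476,941,800 bytes ÷ 1,073,741,824 = 0.4442 GiB.

0.444 GiB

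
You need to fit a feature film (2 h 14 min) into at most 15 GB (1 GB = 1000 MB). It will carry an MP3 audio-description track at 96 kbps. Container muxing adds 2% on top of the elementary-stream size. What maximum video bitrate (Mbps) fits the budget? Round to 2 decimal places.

14.54 Mbps

Budget: 15 GB = 120000.0 Mb.
Stream payload after overhead: 120000.0 / 1.02 = 117647.1 Mb.
2 h 14 min = 134 min = 8040 s
Total bitrate budget: 117647.1 Mb / 8040 s = 14.633 Mbps.
Audio: 96 kbps = 0.096 Mbps.
Video: 14.633 − 0.096 = 14.537 Mbps.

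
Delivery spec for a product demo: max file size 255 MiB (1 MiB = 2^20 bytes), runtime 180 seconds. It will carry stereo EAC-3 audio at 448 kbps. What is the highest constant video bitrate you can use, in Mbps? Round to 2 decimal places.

Budget: 255 MiB = 2139.1 Mb.
Total bitrate budget: 2139.1 Mb / 180 s = 11.884 Mbps.
Audio: 448 kbps = 0.448 Mbps.
Video: 11.884 − 0.448 = 11.436 Mbps.

11.44 Mbps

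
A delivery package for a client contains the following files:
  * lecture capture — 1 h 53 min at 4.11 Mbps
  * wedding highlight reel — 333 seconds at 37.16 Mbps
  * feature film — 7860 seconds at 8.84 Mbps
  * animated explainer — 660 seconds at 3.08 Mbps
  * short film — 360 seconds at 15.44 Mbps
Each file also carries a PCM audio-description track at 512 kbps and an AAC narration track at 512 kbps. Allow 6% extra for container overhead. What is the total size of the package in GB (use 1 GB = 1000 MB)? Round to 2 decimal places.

17.71 GB

Audio total: 512 + 512 = 1024 kbps = 1.024 Mbps.
lecture capture: 5.134 Mbps × 6780 s × 1.06 = 36897.0 Mb
wedding highlight reel: 38.184 Mbps × 333 s × 1.06 = 13478.2 Mb
feature film: 9.864 Mbps × 7860 s × 1.06 = 82182.9 Mb
animated explainer: 4.104 Mbps × 660 s × 1.06 = 2871.2 Mb
short film: 16.464 Mbps × 360 s × 1.06 = 6282.7 Mb
Total: 141711.9 Mb = 17714.0 MB.
= 17.71 GB.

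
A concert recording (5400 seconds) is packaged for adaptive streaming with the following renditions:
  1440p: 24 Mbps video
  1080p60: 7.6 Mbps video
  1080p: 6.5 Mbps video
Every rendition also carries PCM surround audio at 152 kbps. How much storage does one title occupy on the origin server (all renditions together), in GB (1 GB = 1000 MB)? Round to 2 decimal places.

Audio: 152 kbps = 0.152 Mbps.
Sum of rendition bitrates: (24+0.152) + (7.6+0.152) + (6.5+0.152) = 38.556 Mbps.
× 5400 s = 208,202 Mb = 26,025 MB = 26.03 GB.

26.03 GB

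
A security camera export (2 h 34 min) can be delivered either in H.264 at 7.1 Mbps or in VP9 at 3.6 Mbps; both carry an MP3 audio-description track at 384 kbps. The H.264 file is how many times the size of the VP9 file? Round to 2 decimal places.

2 h 34 min = 154 min = 9240 s
Audio: 384 kbps = 0.384 Mbps.
H.264: 7.484 Mbps × 9240 s = 69152.2 Mb = 8.644 GB.
VP9: 3.984 Mbps × 9240 s = 36812.2 Mb = 4.602 GB.
Ratio: 8.644 / 4.602 = 1.879.

1.88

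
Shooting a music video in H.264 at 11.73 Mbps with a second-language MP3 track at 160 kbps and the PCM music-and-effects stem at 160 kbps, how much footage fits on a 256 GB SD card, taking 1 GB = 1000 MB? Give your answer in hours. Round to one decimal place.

47.2 hours

Audio total: 160 + 160 = 320 kbps = 0.320 Mbps.
Total bitrate: 11.73 + 0.320 = 12.050 Mbps.
Capacity: 256 GB = 2,048,000 Mb.
Recording time: 2,048,000 / 12.050 = 169,959 s ≈ 47.2 hours.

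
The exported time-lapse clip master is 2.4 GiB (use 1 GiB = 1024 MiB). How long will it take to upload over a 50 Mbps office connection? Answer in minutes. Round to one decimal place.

File: 2.4 GiB = 20615.8 Mb.
At 50 Mbps: 20615.8 / 50 = 412.3 s ≈ 6.87 minutes.

6.9 minutes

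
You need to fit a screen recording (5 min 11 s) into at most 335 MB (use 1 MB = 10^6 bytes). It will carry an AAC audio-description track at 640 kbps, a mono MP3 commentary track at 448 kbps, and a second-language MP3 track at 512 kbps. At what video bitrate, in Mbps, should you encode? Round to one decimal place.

7.0 Mbps

Budget: 335 MB = 2680.0 Mb.
5 min 11 s = 311 s
Total bitrate budget: 2680.0 Mb / 311 s = 8.617 Mbps.
Audio total: 640 + 448 + 512 = 1600 kbps = 1.600 Mbps.
Video: 8.617 − 1.600 = 7.017 Mbps.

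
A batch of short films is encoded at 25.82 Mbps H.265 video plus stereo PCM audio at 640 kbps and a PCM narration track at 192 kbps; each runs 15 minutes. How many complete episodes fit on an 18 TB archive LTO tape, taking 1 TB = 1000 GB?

15 min = 900 s
Audio total: 640 + 192 = 832 kbps = 0.832 Mbps.
Total bitrate: 26.652 Mbps.
Per item: 26.652 Mbps × 900 s = 23,987 Mb = 2,998 MB.
Capacity: 18 TB = 144,000,000 Mb; 6003.30 items → 6003 complete.

6003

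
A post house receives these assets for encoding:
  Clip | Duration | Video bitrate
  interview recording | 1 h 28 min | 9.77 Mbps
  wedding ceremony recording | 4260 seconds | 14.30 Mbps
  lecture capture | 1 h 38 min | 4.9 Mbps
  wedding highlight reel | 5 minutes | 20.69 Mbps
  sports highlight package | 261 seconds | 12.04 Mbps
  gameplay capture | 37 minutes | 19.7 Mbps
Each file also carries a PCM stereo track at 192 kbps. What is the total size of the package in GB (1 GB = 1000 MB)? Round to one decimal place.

24.7 GB

Audio: 192 kbps = 0.192 Mbps.
interview recording: 9.962 Mbps × 5280 s = 52599.4 Mb
wedding ceremony recording: 14.492 Mbps × 4260 s = 61735.9 Mb
lecture capture: 5.092 Mbps × 5880 s = 29941.0 Mb
wedding highlight reel: 20.882 Mbps × 300 s = 6264.6 Mb
sports highlight package: 12.232 Mbps × 261 s = 3192.6 Mb
gameplay capture: 19.892 Mbps × 2220 s = 44160.2 Mb
Total: 197893.6 Mb = 24736.7 MB.
= 24.74 GB.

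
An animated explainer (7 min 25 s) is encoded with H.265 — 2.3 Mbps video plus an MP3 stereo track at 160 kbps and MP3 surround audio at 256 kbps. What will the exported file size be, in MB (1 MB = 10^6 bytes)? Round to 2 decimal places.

7 min 25 s = 445 s
Audio total: 160 + 256 = 416 kbps = 0.416 Mbps.
Total bitrate: 2.3 + 0.416 = 2.716 Mbps.
Stream data: 2.716 Mbps × 445 s = 1208.6 Mb.
1,209 Mb ÷ 8 = 151.1 MB → 151.1 MB.

151.08 MB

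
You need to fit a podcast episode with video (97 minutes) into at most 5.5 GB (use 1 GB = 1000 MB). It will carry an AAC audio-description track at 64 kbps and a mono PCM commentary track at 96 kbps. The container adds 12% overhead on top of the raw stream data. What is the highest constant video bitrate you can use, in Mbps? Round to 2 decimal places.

6.59 Mbps

Budget: 5.5 GB = 44000.0 Mb.
Stream payload after overhead: 44000.0 / 1.12 = 39285.7 Mb.
97 min = 5820 s
Total bitrate budget: 39285.7 Mb / 5820 s = 6.750 Mbps.
Audio total: 64 + 96 = 160 kbps = 0.160 Mbps.
Video: 6.750 − 0.160 = 6.590 Mbps.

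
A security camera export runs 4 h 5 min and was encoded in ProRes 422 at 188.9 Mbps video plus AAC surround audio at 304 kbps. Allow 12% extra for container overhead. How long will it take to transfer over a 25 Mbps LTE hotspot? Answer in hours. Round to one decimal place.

34.6 hours

4 h 5 min = 245 min = 14700 s
Audio: 304 kbps = 0.304 Mbps.
Total bitrate: 189.204 Mbps.
File: 189.204 Mbps × 14700 s = 2781298.8 Mb.
With 12% container overhead: ×1.12. → 3115054.7 Mb.
At 25 Mbps: 3115054.7 / 25 = 124602.2 s ≈ 34.6 hours.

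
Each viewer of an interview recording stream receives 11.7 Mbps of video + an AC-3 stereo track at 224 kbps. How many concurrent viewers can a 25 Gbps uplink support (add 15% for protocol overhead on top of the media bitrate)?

Audio: 224 kbps = 0.224 Mbps.
Per-viewer media rate: 11.924 Mbps.
On the wire with 15% overhead: 13.713 Mbps.
25 Gbps = 25,000 Mbps; 25,000 / 13.713 = 1823.14 → 1823 viewers.

1823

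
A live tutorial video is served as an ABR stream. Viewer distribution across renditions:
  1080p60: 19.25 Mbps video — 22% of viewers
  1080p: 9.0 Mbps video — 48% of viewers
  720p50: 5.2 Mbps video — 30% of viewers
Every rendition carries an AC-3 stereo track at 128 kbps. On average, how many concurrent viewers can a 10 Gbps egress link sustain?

976

Audio: 128 kbps = 0.128 Mbps.
Average per-viewer bitrate: 0.22×19.378 + 0.48×9.128 + 0.30×5.328 = 10.243 Mbps.
10 Gbps = 10,000 Mbps; 10,000 / 10.243 = 976.28 → 976.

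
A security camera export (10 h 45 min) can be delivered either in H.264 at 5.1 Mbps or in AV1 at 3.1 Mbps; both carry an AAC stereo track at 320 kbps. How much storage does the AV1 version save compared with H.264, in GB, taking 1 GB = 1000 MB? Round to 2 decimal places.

10 h 45 min = 645 min = 38700 s
Audio: 320 kbps = 0.320 Mbps.
H.264: 5.420 Mbps × 38700 s = 209754.0 Mb = 26.219 GB.
AV1: 3.420 Mbps × 38700 s = 132354.0 Mb = 16.544 GB.
Saving: 26.219 − 16.544 = 9.675 GB.

9.68 GB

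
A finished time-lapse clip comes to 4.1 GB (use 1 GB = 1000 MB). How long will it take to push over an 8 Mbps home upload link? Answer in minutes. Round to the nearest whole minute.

68 minutes

File: 4.1 GB = 32800.0 Mb.
At 8 Mbps: 32800.0 / 8 = 4100.0 s ≈ 68.3 minutes.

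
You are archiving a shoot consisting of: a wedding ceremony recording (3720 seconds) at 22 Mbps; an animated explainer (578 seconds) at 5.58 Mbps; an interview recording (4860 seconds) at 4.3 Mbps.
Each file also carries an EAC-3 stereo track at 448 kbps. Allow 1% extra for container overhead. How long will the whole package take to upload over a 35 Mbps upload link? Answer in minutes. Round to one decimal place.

52.9 minutes

Audio: 448 kbps = 0.448 Mbps.
wedding ceremony recording: 22.448 Mbps × 3720 s × 1.01 = 84341.6 Mb
animated explainer: 6.028 Mbps × 578 s × 1.01 = 3519.0 Mb
interview recording: 4.748 Mbps × 4860 s × 1.01 = 23306.0 Mb
Total: 111166.7 Mb = 13895.8 MB.
At 35 Mbps: 111166.7 / 35 = 3176 s ≈ 52.9 minutes.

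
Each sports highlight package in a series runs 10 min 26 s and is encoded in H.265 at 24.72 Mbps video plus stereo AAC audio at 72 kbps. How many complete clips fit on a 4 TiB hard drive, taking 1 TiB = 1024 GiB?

2267

10 min 26 s = 626 s
Audio: 72 kbps = 0.072 Mbps.
Total bitrate: 24.792 Mbps.
Per item: 24.792 Mbps × 626 s = 15,520 Mb = 1,940 MB.
Capacity: 4 TiB = 35,184,372 Mb; 2267.06 items → 2267 complete.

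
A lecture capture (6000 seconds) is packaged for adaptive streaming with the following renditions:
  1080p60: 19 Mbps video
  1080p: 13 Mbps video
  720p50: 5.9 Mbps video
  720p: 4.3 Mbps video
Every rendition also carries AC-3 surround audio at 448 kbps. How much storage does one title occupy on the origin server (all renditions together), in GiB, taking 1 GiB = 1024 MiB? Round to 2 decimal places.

Audio: 448 kbps = 0.448 Mbps.
Sum of rendition bitrates: (19+0.448) + (13+0.448) + (5.9+0.448) + (4.3+0.448) = 43.992 Mbps.
× 6000 s = 263,952 Mb = 32,994 MB = 30.73 GiB.

30.73 GiB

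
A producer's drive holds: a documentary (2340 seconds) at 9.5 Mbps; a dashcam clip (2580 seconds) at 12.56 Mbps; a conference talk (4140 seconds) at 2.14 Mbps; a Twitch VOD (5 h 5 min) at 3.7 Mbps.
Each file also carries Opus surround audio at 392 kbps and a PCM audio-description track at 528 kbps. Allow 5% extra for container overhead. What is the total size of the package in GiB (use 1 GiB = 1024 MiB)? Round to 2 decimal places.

Audio total: 392 + 528 = 920 kbps = 0.920 Mbps.
documentary: 10.420 Mbps × 2340 s × 1.05 = 25601.9 Mb
dashcam clip: 13.480 Mbps × 2580 s × 1.05 = 36517.3 Mb
conference talk: 3.060 Mbps × 4140 s × 1.05 = 13301.8 Mb
Twitch VOD: 4.620 Mbps × 18300 s × 1.05 = 88773.3 Mb
Total: 164194.4 Mb = 20524.3 MB.
= 19.11 GiB.

19.11 GiB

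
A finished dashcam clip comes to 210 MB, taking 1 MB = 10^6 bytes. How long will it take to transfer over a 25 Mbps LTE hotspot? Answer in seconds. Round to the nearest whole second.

File: 210 MB = 1680.0 Mb.
At 25 Mbps: 1680.0 / 25 = 67.2 s ≈ 67.2 seconds.

67 seconds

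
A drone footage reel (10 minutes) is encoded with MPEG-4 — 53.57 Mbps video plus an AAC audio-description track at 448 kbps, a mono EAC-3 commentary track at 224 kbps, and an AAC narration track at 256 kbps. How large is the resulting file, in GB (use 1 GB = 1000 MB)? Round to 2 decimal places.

10 min = 600 s
Audio total: 448 + 224 + 256 = 928 kbps = 0.928 Mbps.
Total bitrate: 53.57 + 0.928 = 54.498 Mbps.
Stream data: 54.498 Mbps × 600 s = 32698.8 Mb.
32,699 Mb ÷ 8 = 4,087 MB → 4.087 GB.

4.09 GB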